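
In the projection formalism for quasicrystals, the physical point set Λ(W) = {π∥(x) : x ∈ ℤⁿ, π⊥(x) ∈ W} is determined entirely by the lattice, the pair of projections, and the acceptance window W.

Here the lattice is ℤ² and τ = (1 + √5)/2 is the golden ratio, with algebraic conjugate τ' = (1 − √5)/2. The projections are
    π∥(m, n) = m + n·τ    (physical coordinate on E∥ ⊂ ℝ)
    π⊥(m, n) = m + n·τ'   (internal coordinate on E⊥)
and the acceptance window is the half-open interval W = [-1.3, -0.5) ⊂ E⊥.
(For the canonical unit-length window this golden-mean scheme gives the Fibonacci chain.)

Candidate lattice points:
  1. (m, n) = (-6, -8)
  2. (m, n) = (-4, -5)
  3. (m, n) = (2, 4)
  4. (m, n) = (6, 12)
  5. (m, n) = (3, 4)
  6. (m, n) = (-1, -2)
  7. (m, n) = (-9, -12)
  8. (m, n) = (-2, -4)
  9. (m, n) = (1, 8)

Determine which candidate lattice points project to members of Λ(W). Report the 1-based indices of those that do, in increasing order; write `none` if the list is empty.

τ' = (1−√5)/2 ≈ -0.6180.
#1 (-6,-8): internal coord -6 + (-8)·τ' = -1.0557; -1.0557 ∈ [-1.3, -0.5) → IN Λ
#2 (-4,-5): internal coord -4 + (-5)·τ' = -0.9098; -0.9098 ∈ [-1.3, -0.5) → IN Λ
#3 (2,4): internal coord 2 + (4)·τ' = -0.4721; -0.4721 ∉ [-1.3, -0.5) → out
#4 (6,12): internal coord 6 + (12)·τ' = -1.4164; -1.4164 ∉ [-1.3, -0.5) → out
#5 (3,4): internal coord 3 + (4)·τ' = +0.5279; +0.5279 ∉ [-1.3, -0.5) → out
#6 (-1,-2): internal coord -1 + (-2)·τ' = +0.2361; +0.2361 ∉ [-1.3, -0.5) → out
#7 (-9,-12): internal coord -9 + (-12)·τ' = -1.5836; -1.5836 ∉ [-1.3, -0.5) → out
#8 (-2,-4): internal coord -2 + (-4)·τ' = +0.4721; +0.4721 ∉ [-1.3, -0.5) → out
#9 (1,8): internal coord 1 + (8)·τ' = -3.9443; -3.9443 ∉ [-1.3, -0.5) → out

1, 2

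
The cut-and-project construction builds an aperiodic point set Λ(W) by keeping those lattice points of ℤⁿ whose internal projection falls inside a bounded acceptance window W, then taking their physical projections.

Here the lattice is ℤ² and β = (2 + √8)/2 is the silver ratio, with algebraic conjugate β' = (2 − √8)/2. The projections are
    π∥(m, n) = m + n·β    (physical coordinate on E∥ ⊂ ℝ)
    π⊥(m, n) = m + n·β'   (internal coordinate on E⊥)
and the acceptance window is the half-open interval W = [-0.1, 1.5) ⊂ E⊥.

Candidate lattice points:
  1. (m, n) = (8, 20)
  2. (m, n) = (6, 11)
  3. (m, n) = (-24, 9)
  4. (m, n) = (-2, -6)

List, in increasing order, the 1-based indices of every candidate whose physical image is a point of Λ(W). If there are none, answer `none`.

β' = (2−√8)/2 ≈ -0.414214.
#1 (8,20): internal coord 8 + (20)·β' = -0.284271; -0.284271 ∉ [-0.1, 1.5) → out
#2 (6,11): internal coord 6 + (11)·β' = +1.443651; +1.443651 ∈ [-0.1, 1.5) → IN Λ
#3 (-24,9): internal coord -24 + (9)·β' = -27.727922; -27.727922 ∉ [-0.1, 1.5) → out
#4 (-2,-6): internal coord -2 + (-6)·β' = +0.485281; +0.485281 ∈ [-0.1, 1.5) → IN Λ

2, 4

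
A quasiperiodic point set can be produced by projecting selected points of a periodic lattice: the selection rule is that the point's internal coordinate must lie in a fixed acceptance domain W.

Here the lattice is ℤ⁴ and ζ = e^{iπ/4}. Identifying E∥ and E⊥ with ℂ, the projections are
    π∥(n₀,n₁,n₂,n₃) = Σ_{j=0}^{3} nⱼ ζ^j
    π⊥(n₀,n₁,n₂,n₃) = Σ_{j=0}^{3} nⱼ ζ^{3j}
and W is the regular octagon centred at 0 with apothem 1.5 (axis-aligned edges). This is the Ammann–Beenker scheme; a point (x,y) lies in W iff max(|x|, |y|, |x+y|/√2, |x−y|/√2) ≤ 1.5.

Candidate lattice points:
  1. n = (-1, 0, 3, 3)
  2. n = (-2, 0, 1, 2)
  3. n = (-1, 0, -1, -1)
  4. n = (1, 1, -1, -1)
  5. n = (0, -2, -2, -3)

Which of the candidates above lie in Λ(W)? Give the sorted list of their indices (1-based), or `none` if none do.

With ζ = e^{iπ/4} the internal vectors are ζ^0,ζ^3,ζ^6,ζ^9.
#1 (-1, 0, 3, 3): internal (1.12132, -0.87868); octagon support 1.41421 vs apothem 1.5 → ∈ W
#2 (-2, 0, 1, 2): internal (-0.58579, 0.41421); octagon support 0.70711 vs apothem 1.5 → ∈ W
#3 (-1, 0, -1, -1): internal (-1.70711, 0.29289); octagon support 1.70711 vs apothem 1.5 → ∉ W
#4 (1, 1, -1, -1): internal (-0.41421, 1.00000); octagon support 1.00000 vs apothem 1.5 → ∈ W
#5 (0, -2, -2, -3): internal (-0.70711, -1.53553); octagon support 1.58579 vs apothem 1.5 → ∉ W

1, 2, 4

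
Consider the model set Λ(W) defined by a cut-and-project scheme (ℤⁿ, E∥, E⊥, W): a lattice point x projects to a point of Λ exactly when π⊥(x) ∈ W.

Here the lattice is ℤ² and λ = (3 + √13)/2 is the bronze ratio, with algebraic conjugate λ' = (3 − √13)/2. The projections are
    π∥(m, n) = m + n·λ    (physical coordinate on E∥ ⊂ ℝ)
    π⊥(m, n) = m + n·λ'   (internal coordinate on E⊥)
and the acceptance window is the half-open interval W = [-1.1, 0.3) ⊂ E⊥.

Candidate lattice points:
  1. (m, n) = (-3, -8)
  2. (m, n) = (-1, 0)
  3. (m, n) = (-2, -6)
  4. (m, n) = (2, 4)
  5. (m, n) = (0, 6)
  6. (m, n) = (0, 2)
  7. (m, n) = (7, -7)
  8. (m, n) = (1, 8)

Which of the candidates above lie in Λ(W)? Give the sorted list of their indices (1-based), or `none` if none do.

Numerically λ ≈ 3.3028 and λ' = −1/λ ≈ -0.3028.
[1] lift (-3,-8): star map gives -0.5778; window check -1.1 ≤ -0.5778 < 0.3 is true → IN Λ
[2] lift (-1,0): star map gives -1.0000; window check -1.1 ≤ -1.0000 < 0.3 is true → IN Λ
[3] lift (-2,-6): star map gives -0.1833; window check -1.1 ≤ -0.1833 < 0.3 is true → IN Λ
[4] lift (2,4): star map gives 0.7889; window check -1.1 ≤ 0.7889 < 0.3 is false → out
[5] lift (0,6): star map gives -1.8167; window check -1.1 ≤ -1.8167 < 0.3 is false → out
[6] lift (0,2): star map gives -0.6056; window check -1.1 ≤ -0.6056 < 0.3 is true → IN Λ
[7] lift (7,-7): star map gives 9.1194; window check -1.1 ≤ 9.1194 < 0.3 is false → out
[8] lift (1,8): star map gives -1.4222; window check -1.1 ≤ -1.4222 < 0.3 is false → out

1, 2, 3, 6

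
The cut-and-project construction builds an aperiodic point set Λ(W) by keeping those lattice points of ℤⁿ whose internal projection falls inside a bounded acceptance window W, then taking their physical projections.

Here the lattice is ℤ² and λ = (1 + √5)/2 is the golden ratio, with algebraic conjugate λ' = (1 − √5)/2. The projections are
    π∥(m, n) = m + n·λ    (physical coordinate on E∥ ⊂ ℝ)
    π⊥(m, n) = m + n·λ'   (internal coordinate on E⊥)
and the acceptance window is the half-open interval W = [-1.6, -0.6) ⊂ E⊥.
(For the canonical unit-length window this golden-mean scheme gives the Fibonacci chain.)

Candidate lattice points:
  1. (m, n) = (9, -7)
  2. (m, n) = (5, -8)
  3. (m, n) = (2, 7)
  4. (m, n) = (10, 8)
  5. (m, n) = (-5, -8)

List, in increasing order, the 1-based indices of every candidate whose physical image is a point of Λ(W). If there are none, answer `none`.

Numerically λ ≈ 1.618034 and λ' = −1/λ ≈ -0.618034.
[1] lift (9,-7): star map gives 13.326238; window check -1.6 ≤ 13.326238 < -0.6 is false → out
[2] lift (5,-8): star map gives 9.944272; window check -1.6 ≤ 9.944272 < -0.6 is false → out
[3] lift (2,7): star map gives -2.326238; window check -1.6 ≤ -2.326238 < -0.6 is false → out
[4] lift (10,8): star map gives 5.055728; window check -1.6 ≤ 5.055728 < -0.6 is false → out
[5] lift (-5,-8): star map gives -0.055728; window check -1.6 ≤ -0.055728 < -0.6 is false → out

none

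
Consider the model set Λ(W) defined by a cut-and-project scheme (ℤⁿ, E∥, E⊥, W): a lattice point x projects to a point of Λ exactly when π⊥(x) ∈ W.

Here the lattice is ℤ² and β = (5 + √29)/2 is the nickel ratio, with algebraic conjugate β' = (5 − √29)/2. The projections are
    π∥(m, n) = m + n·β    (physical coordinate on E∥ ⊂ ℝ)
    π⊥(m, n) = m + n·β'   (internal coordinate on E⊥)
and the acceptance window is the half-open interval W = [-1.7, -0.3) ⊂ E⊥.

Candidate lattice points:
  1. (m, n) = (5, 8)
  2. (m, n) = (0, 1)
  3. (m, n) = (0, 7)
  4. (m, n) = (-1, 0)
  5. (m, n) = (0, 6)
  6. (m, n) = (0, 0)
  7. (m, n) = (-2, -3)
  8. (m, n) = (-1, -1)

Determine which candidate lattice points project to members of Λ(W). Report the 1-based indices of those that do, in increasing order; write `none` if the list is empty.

Numerically β ≈ 5.1926 and β' = −1/β ≈ -0.1926.
candidate 1: (m,n)=(5,8) → π∥ = 5+8·β ≈ 46.5407, π⊥ = 5+8·β' ≈ 3.4593 ∉ [-1.7, -0.3) ⇒ out
candidate 2: (m,n)=(0,1) → π∥ = 0+1·β ≈ 5.1926, π⊥ = 0+1·β' ≈ -0.1926 ∉ [-1.7, -0.3) ⇒ out
candidate 3: (m,n)=(0,7) → π∥ = 0+7·β ≈ 36.3481, π⊥ = 0+7·β' ≈ -1.3481 ∈ [-1.7, -0.3) ⇒ IN Λ
candidate 4: (m,n)=(-1,0) → π∥ = -1+0·β ≈ -1.0000, π⊥ = -1+0·β' ≈ -1.0000 ∈ [-1.7, -0.3) ⇒ IN Λ
candidate 5: (m,n)=(0,6) → π∥ = 0+6·β ≈ 31.1555, π⊥ = 0+6·β' ≈ -1.1555 ∈ [-1.7, -0.3) ⇒ IN Λ
candidate 6: (m,n)=(0,0) → π∥ = 0+0·β ≈ 0.0000, π⊥ = 0+0·β' ≈ 0.0000 ∉ [-1.7, -0.3) ⇒ out
candidate 7: (m,n)=(-2,-3) → π∥ = -2-3·β ≈ -17.5777, π⊥ = -2-3·β' ≈ -1.4223 ∈ [-1.7, -0.3) ⇒ IN Λ
candidate 8: (m,n)=(-1,-1) → π∥ = -1-1·β ≈ -6.1926, π⊥ = -1-1·β' ≈ -0.8074 ∈ [-1.7, -0.3) ⇒ IN Λ

3, 4, 5, 7, 8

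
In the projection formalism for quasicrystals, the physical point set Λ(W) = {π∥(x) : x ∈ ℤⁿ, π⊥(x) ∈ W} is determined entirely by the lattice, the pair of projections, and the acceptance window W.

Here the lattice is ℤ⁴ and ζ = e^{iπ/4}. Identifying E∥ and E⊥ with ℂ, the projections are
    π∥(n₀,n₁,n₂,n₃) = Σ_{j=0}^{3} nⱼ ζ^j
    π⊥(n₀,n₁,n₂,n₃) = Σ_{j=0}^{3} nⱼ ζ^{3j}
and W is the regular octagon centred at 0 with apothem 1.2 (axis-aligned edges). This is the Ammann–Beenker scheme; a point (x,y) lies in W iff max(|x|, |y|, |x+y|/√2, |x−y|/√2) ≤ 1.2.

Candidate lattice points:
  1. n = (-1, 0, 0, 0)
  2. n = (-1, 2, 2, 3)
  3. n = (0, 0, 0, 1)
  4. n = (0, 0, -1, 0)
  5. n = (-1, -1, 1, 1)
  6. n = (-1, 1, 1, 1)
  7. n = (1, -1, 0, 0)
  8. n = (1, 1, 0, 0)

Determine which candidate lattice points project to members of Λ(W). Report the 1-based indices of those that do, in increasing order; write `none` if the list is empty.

1, 3, 4, 5, 6, 8

π⊥(n) = n₀ + n₁ζ³ + n₂ζ⁶ + n₃ζ⁹ where ζ = e^{iπ/4}.
#1 (-1, 0, 0, 0): internal (-1.0000, 0.0000); octagon support 1.0000 vs apothem 1.2 → ∈ W
#2 (-1, 2, 2, 3): internal (-0.2929, 1.5355); octagon support 1.5355 vs apothem 1.2 → ∉ W
#3 (0, 0, 0, 1): internal (0.7071, 0.7071); octagon support 1.0000 vs apothem 1.2 → ∈ W
#4 (0, 0, -1, 0): internal (0.0000, 1.0000); octagon support 1.0000 vs apothem 1.2 → ∈ W
#5 (-1, -1, 1, 1): internal (0.4142, -1.0000); octagon support 1.0000 vs apothem 1.2 → ∈ W
#6 (-1, 1, 1, 1): internal (-1.0000, 0.4142); octagon support 1.0000 vs apothem 1.2 → ∈ W
#7 (1, -1, 0, 0): internal (1.7071, -0.7071); octagon support 1.7071 vs apothem 1.2 → ∉ W
#8 (1, 1, 0, 0): internal (0.2929, 0.7071); octagon support 0.7071 vs apothem 1.2 → ∈ W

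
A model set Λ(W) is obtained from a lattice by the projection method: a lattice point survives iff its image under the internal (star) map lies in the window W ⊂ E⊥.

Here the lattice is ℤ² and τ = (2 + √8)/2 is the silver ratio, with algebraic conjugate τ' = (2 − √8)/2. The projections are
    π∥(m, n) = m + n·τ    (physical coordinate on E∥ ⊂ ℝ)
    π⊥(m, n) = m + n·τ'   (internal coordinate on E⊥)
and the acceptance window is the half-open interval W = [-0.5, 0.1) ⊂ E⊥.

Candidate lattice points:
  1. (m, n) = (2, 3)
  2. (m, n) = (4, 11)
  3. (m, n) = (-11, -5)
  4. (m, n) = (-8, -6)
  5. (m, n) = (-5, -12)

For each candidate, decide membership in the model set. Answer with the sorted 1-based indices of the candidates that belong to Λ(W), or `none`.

5

Compute τ' = (2−√8)/2 = -0.414214, so π⊥(m,n) = m -0.414214·n.
[1] lift (2,3): star map gives 0.757359; window check -0.5 ≤ 0.757359 < 0.1 is false → out
[2] lift (4,11): star map gives -0.556349; window check -0.5 ≤ -0.556349 < 0.1 is false → out
[3] lift (-11,-5): star map gives -8.928932; window check -0.5 ≤ -8.928932 < 0.1 is false → out
[4] lift (-8,-6): star map gives -5.514719; window check -0.5 ≤ -5.514719 < 0.1 is false → out
[5] lift (-5,-12): star map gives -0.029437; window check -0.5 ≤ -0.029437 < 0.1 is true → IN Λ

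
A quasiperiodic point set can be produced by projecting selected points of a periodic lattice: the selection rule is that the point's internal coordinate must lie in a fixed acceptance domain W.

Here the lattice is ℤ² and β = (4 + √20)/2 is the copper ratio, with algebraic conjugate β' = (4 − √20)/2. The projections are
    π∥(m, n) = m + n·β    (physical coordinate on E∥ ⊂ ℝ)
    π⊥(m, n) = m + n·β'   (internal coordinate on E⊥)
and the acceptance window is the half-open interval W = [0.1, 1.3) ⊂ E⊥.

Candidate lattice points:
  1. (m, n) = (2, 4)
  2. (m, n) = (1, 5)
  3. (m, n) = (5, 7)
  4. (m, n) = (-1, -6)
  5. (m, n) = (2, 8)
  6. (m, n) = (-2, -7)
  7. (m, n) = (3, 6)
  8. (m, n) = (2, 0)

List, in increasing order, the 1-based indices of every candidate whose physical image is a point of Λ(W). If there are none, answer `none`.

β' = (4−√20)/2 ≈ -0.236068.
candidate 1: (m,n)=(2,4) → π∥ = 2+4·β ≈ 18.944272, π⊥ = 2+4·β' ≈ 1.055728 ∈ [0.1, 1.3) ⇒ IN Λ
candidate 2: (m,n)=(1,5) → π∥ = 1+5·β ≈ 22.180340, π⊥ = 1+5·β' ≈ -0.180340 ∉ [0.1, 1.3) ⇒ out
candidate 3: (m,n)=(5,7) → π∥ = 5+7·β ≈ 34.652476, π⊥ = 5+7·β' ≈ 3.347524 ∉ [0.1, 1.3) ⇒ out
candidate 4: (m,n)=(-1,-6) → π∥ = -1-6·β ≈ -26.416408, π⊥ = -1-6·β' ≈ 0.416408 ∈ [0.1, 1.3) ⇒ IN Λ
candidate 5: (m,n)=(2,8) → π∥ = 2+8·β ≈ 35.888544, π⊥ = 2+8·β' ≈ 0.111456 ∈ [0.1, 1.3) ⇒ IN Λ
candidate 6: (m,n)=(-2,-7) → π∥ = -2-7·β ≈ -31.652476, π⊥ = -2-7·β' ≈ -0.347524 ∉ [0.1, 1.3) ⇒ out
candidate 7: (m,n)=(3,6) → π∥ = 3+6·β ≈ 28.416408, π⊥ = 3+6·β' ≈ 1.583592 ∉ [0.1, 1.3) ⇒ out
candidate 8: (m,n)=(2,0) → π∥ = 2+0·β ≈ 2.000000, π⊥ = 2+0·β' ≈ 2.000000 ∉ [0.1, 1.3) ⇒ out

1, 4, 5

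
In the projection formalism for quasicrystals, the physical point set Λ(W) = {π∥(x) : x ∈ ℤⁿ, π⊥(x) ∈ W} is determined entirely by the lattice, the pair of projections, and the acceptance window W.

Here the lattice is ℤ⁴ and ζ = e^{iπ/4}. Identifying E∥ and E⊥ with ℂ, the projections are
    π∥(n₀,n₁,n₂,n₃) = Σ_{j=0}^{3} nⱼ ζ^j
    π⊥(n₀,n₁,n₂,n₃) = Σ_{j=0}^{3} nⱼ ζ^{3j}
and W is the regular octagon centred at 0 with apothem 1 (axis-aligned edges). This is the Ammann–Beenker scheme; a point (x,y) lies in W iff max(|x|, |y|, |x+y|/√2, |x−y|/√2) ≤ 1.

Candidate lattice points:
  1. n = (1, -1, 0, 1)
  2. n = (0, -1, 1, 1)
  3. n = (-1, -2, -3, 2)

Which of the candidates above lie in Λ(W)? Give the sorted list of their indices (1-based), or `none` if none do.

none

π⊥(n) = n₀ + n₁ζ³ + n₂ζ⁶ + n₃ζ⁹ where ζ = e^{iπ/4}.
#1 (1, -1, 0, 1): internal (2.4142, 0.0000); octagon support 2.4142 vs apothem 1 → ∉ W
#2 (0, -1, 1, 1): internal (1.4142, -1.0000); octagon support 1.7071 vs apothem 1 → ∉ W
#3 (-1, -2, -3, 2): internal (1.8284, 3.0000); octagon support 3.4142 vs apothem 1 → ∉ W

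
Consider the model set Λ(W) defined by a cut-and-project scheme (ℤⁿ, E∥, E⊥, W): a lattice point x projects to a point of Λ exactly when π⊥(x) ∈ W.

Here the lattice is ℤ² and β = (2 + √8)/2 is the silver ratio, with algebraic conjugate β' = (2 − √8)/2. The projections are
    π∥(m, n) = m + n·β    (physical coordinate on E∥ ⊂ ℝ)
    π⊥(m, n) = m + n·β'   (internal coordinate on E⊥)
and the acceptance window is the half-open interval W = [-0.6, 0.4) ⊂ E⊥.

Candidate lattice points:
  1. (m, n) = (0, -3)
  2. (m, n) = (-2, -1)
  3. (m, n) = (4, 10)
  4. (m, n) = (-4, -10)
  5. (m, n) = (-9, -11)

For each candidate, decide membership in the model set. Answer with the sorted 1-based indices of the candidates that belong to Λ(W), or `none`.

3, 4

Numerically β ≈ 2.414214 and β' = −1/β ≈ -0.414214.
candidate 1: (m,n)=(0,-3) → π∥ = 0-3·β ≈ -7.242641, π⊥ = 0-3·β' ≈ 1.242641 ∉ [-0.6, 0.4) ⇒ out
candidate 2: (m,n)=(-2,-1) → π∥ = -2-1·β ≈ -4.414214, π⊥ = -2-1·β' ≈ -1.585786 ∉ [-0.6, 0.4) ⇒ out
candidate 3: (m,n)=(4,10) → π∥ = 4+10·β ≈ 28.142136, π⊥ = 4+10·β' ≈ -0.142136 ∈ [-0.6, 0.4) ⇒ IN Λ
candidate 4: (m,n)=(-4,-10) → π∥ = -4-10·β ≈ -28.142136, π⊥ = -4-10·β' ≈ 0.142136 ∈ [-0.6, 0.4) ⇒ IN Λ
candidate 5: (m,n)=(-9,-11) → π∥ = -9-11·β ≈ -35.556349, π⊥ = -9-11·β' ≈ -4.443651 ∉ [-0.6, 0.4) ⇒ out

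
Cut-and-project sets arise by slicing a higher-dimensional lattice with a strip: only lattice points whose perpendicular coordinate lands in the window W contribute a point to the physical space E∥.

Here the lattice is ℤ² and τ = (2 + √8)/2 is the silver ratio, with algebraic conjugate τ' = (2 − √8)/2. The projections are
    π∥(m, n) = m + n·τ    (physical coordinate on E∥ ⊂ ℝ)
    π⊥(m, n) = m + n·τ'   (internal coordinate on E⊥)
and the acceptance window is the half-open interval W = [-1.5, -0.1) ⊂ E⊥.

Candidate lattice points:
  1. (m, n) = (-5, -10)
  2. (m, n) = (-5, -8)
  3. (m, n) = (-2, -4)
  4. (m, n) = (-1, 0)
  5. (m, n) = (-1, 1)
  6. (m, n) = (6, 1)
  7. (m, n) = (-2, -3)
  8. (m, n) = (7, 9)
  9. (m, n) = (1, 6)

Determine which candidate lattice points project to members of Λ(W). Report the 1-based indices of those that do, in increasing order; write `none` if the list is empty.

1, 3, 4, 5, 7, 9

τ' = (2−√8)/2 ≈ -0.4142.
candidate 1: (m,n)=(-5,-10) → π∥ = -5-10·τ ≈ -29.1421, π⊥ = -5-10·τ' ≈ -0.8579 ∈ [-1.5, -0.1) ⇒ IN Λ
candidate 2: (m,n)=(-5,-8) → π∥ = -5-8·τ ≈ -24.3137, π⊥ = -5-8·τ' ≈ -1.6863 ∉ [-1.5, -0.1) ⇒ out
candidate 3: (m,n)=(-2,-4) → π∥ = -2-4·τ ≈ -11.6569, π⊥ = -2-4·τ' ≈ -0.3431 ∈ [-1.5, -0.1) ⇒ IN Λ
candidate 4: (m,n)=(-1,0) → π∥ = -1+0·τ ≈ -1.0000, π⊥ = -1+0·τ' ≈ -1.0000 ∈ [-1.5, -0.1) ⇒ IN Λ
candidate 5: (m,n)=(-1,1) → π∥ = -1+1·τ ≈ 1.4142, π⊥ = -1+1·τ' ≈ -1.4142 ∈ [-1.5, -0.1) ⇒ IN Λ
candidate 6: (m,n)=(6,1) → π∥ = 6+1·τ ≈ 8.4142, π⊥ = 6+1·τ' ≈ 5.5858 ∉ [-1.5, -0.1) ⇒ out
candidate 7: (m,n)=(-2,-3) → π∥ = -2-3·τ ≈ -9.2426, π⊥ = -2-3·τ' ≈ -0.7574 ∈ [-1.5, -0.1) ⇒ IN Λ
candidate 8: (m,n)=(7,9) → π∥ = 7+9·τ ≈ 28.7279, π⊥ = 7+9·τ' ≈ 3.2721 ∉ [-1.5, -0.1) ⇒ out
candidate 9: (m,n)=(1,6) → π∥ = 1+6·τ ≈ 15.4853, π⊥ = 1+6·τ' ≈ -1.4853 ∈ [-1.5, -0.1) ⇒ IN Λ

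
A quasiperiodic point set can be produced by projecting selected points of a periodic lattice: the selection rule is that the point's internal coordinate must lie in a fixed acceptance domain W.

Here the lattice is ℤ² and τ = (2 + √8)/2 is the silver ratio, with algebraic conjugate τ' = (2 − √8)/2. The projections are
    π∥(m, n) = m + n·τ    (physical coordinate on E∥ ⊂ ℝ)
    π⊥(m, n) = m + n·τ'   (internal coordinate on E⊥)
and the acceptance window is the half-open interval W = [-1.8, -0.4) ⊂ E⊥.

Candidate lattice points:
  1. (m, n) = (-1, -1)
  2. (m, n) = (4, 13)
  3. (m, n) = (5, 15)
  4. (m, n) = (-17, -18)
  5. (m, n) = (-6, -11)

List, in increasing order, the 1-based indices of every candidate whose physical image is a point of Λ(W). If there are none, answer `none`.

Numerically τ ≈ 2.41421 and τ' = −1/τ ≈ -0.41421.
[1] lift (-1,-1): star map gives -0.58579; window check -1.8 ≤ -0.58579 < -0.4 is true → IN Λ
[2] lift (4,13): star map gives -1.38478; window check -1.8 ≤ -1.38478 < -0.4 is true → IN Λ
[3] lift (5,15): star map gives -1.21320; window check -1.8 ≤ -1.21320 < -0.4 is true → IN Λ
[4] lift (-17,-18): star map gives -9.54416; window check -1.8 ≤ -9.54416 < -0.4 is false → out
[5] lift (-6,-11): star map gives -1.44365; window check -1.8 ≤ -1.44365 < -0.4 is true → IN Λ

1, 2, 3, 5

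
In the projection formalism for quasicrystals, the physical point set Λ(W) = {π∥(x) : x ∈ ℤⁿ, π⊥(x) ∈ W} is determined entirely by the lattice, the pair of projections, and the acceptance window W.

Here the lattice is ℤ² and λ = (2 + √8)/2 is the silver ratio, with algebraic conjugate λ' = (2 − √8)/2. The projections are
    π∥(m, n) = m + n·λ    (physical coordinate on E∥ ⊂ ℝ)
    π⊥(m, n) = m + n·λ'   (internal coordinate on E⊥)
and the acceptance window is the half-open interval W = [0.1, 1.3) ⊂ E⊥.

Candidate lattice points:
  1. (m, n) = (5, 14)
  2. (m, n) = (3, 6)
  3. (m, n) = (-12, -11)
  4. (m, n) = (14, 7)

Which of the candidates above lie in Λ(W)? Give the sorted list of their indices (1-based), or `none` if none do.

2

λ' = (2−√8)/2 ≈ -0.414214.
#1 (5,14): internal coord 5 + (14)·λ' = -0.798990; -0.798990 ∉ [0.1, 1.3) → out
#2 (3,6): internal coord 3 + (6)·λ' = +0.514719; +0.514719 ∈ [0.1, 1.3) → IN Λ
#3 (-12,-11): internal coord -12 + (-11)·λ' = -7.443651; -7.443651 ∉ [0.1, 1.3) → out
#4 (14,7): internal coord 14 + (7)·λ' = +11.100505; +11.100505 ∉ [0.1, 1.3) → out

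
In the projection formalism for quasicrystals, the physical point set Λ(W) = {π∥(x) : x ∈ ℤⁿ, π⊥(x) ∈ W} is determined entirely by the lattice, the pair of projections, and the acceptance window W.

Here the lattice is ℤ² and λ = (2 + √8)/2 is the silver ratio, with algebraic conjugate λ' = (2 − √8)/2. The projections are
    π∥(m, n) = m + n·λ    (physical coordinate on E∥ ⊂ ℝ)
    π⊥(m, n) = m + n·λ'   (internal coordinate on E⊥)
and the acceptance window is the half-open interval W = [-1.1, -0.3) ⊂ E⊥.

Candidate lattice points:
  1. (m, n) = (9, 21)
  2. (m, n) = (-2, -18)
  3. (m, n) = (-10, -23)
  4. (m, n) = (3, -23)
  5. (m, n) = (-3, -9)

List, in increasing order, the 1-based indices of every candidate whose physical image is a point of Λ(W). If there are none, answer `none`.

λ' = (2−√8)/2 ≈ -0.41421.
candidate 1: (m,n)=(9,21) → π∥ = 9+21·λ ≈ 59.69848, π⊥ = 9+21·λ' ≈ 0.30152 ∉ [-1.1, -0.3) ⇒ out
candidate 2: (m,n)=(-2,-18) → π∥ = -2-18·λ ≈ -45.45584, π⊥ = -2-18·λ' ≈ 5.45584 ∉ [-1.1, -0.3) ⇒ out
candidate 3: (m,n)=(-10,-23) → π∥ = -10-23·λ ≈ -65.52691, π⊥ = -10-23·λ' ≈ -0.47309 ∈ [-1.1, -0.3) ⇒ IN Λ
candidate 4: (m,n)=(3,-23) → π∥ = 3-23·λ ≈ -52.52691, π⊥ = 3-23·λ' ≈ 12.52691 ∉ [-1.1, -0.3) ⇒ out
candidate 5: (m,n)=(-3,-9) → π∥ = -3-9·λ ≈ -24.72792, π⊥ = -3-9·λ' ≈ 0.72792 ∉ [-1.1, -0.3) ⇒ out

3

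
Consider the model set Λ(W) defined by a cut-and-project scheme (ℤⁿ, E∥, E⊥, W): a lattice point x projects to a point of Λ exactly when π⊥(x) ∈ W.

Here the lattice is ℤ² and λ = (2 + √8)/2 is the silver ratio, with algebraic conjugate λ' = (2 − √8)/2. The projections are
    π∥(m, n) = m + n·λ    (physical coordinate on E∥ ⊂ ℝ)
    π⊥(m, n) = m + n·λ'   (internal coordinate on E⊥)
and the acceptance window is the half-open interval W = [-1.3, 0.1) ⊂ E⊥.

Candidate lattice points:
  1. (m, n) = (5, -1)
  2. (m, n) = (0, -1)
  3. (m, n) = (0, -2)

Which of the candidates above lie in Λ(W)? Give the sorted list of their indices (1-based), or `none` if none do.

none

Numerically λ ≈ 2.4142 and λ' = −1/λ ≈ -0.4142.
[1] lift (5,-1): star map gives 5.4142; window check -1.3 ≤ 5.4142 < 0.1 is false → out
[2] lift (0,-1): star map gives 0.4142; window check -1.3 ≤ 0.4142 < 0.1 is false → out
[3] lift (0,-2): star map gives 0.8284; window check -1.3 ≤ 0.8284 < 0.1 is false → out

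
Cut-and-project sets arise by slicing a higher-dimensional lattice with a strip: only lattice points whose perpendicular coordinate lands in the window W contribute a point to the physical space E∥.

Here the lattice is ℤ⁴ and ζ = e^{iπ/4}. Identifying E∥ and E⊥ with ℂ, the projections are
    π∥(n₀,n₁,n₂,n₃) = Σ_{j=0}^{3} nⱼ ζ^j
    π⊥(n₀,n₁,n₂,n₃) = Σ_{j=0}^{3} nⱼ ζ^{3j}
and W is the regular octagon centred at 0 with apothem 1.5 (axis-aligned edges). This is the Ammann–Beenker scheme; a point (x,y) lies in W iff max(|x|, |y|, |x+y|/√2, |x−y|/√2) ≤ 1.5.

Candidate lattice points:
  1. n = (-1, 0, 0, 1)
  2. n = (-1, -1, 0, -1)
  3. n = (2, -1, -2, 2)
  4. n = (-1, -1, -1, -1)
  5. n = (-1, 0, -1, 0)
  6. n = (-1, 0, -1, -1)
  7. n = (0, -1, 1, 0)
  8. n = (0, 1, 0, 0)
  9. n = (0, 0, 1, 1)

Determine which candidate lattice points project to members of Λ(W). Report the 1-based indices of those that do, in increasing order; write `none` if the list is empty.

1, 4, 5, 8, 9

With ζ = e^{iπ/4} the internal vectors are ζ^0,ζ^3,ζ^6,ζ^9.
candidate 1: n = (-1, 0, 0, 1) → π⊥ ≈ (-0.2929, +0.7071); max(|x|,|y|,|x±y|/√2) = 0.7071 ≤ 1.5 ⇒ ∈ W
candidate 2: n = (-1, -1, 0, -1) → π⊥ ≈ (-1.0000, -1.4142); max(|x|,|y|,|x±y|/√2) = 1.7071 > 1.5 ⇒ ∉ W
candidate 3: n = (2, -1, -2, 2) → π⊥ ≈ (+4.1213, +2.7071); max(|x|,|y|,|x±y|/√2) = 4.8284 > 1.5 ⇒ ∉ W
candidate 4: n = (-1, -1, -1, -1) → π⊥ ≈ (-1.0000, -0.4142); max(|x|,|y|,|x±y|/√2) = 1.0000 ≤ 1.5 ⇒ ∈ W
candidate 5: n = (-1, 0, -1, 0) → π⊥ ≈ (-1.0000, +1.0000); max(|x|,|y|,|x±y|/√2) = 1.4142 ≤ 1.5 ⇒ ∈ W
candidate 6: n = (-1, 0, -1, -1) → π⊥ ≈ (-1.7071, +0.2929); max(|x|,|y|,|x±y|/√2) = 1.7071 > 1.5 ⇒ ∉ W
candidate 7: n = (0, -1, 1, 0) → π⊥ ≈ (+0.7071, -1.7071); max(|x|,|y|,|x±y|/√2) = 1.7071 > 1.5 ⇒ ∉ W
candidate 8: n = (0, 1, 0, 0) → π⊥ ≈ (-0.7071, +0.7071); max(|x|,|y|,|x±y|/√2) = 1.0000 ≤ 1.5 ⇒ ∈ W
candidate 9: n = (0, 0, 1, 1) → π⊥ ≈ (+0.7071, -0.2929); max(|x|,|y|,|x±y|/√2) = 0.7071 ≤ 1.5 ⇒ ∈ W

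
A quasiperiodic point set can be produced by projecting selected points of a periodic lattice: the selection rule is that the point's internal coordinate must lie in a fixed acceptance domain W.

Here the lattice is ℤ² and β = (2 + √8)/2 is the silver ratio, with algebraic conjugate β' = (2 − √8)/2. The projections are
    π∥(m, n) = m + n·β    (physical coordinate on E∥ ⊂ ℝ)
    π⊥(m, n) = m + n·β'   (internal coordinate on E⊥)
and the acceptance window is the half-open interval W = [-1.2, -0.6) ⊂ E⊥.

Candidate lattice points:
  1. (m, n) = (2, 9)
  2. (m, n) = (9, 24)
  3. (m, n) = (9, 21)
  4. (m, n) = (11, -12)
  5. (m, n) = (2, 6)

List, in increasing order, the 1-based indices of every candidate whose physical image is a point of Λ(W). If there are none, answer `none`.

2

Numerically β ≈ 2.41421 and β' = −1/β ≈ -0.41421.
#1 (2,9): internal coord 2 + (9)·β' = -1.72792; -1.72792 ∉ [-1.2, -0.6) → out
#2 (9,24): internal coord 9 + (24)·β' = -0.94113; -0.94113 ∈ [-1.2, -0.6) → IN Λ
#3 (9,21): internal coord 9 + (21)·β' = +0.30152; +0.30152 ∉ [-1.2, -0.6) → out
#4 (11,-12): internal coord 11 + (-12)·β' = +15.97056; +15.97056 ∉ [-1.2, -0.6) → out
#5 (2,6): internal coord 2 + (6)·β' = -0.48528; -0.48528 ∉ [-1.2, -0.6) → out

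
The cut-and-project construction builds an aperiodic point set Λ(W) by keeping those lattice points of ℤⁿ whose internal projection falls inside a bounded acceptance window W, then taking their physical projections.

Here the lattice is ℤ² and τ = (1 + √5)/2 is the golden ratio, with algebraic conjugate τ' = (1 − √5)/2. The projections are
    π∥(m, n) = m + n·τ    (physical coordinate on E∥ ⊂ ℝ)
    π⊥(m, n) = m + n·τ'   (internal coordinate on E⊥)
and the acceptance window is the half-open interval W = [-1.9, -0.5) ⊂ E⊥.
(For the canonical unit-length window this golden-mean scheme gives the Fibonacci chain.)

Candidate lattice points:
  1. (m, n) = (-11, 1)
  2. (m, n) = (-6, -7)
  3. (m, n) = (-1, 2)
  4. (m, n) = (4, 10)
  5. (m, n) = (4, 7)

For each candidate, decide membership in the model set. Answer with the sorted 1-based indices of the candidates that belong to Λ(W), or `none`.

2

τ' = (1−√5)/2 ≈ -0.61803.
#1 (-11,1): internal coord -11 + (1)·τ' = -11.61803; -11.61803 ∉ [-1.9, -0.5) → out
#2 (-6,-7): internal coord -6 + (-7)·τ' = -1.67376; -1.67376 ∈ [-1.9, -0.5) → IN Λ
#3 (-1,2): internal coord -1 + (2)·τ' = -2.23607; -2.23607 ∉ [-1.9, -0.5) → out
#4 (4,10): internal coord 4 + (10)·τ' = -2.18034; -2.18034 ∉ [-1.9, -0.5) → out
#5 (4,7): internal coord 4 + (7)·τ' = -0.32624; -0.32624 ∉ [-1.9, -0.5) → out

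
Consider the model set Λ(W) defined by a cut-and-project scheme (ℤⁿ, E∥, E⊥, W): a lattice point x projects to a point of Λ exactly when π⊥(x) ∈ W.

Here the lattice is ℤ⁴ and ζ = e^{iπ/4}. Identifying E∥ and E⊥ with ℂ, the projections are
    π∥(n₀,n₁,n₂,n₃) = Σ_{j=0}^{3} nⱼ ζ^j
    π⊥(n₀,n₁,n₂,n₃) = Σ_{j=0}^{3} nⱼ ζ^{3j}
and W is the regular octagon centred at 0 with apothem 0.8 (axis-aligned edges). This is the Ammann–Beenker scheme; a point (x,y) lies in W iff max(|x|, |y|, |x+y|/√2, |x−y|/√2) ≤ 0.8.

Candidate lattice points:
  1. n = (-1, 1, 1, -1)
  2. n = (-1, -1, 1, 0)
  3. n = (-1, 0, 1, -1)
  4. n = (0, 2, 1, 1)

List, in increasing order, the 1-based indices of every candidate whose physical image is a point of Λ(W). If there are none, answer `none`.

none

π⊥(n) = n₀ + n₁ζ³ + n₂ζ⁶ + n₃ζ⁹ where ζ = e^{iπ/4}.
#1 (-1, 1, 1, -1): internal (-2.4142, -1.0000); octagon support 2.4142 vs apothem 0.8 → ∉ W
#2 (-1, -1, 1, 0): internal (-0.2929, -1.7071); octagon support 1.7071 vs apothem 0.8 → ∉ W
#3 (-1, 0, 1, -1): internal (-1.7071, -1.7071); octagon support 2.4142 vs apothem 0.8 → ∉ W
#4 (0, 2, 1, 1): internal (-0.7071, 1.1213); octagon support 1.2929 vs apothem 0.8 → ∉ W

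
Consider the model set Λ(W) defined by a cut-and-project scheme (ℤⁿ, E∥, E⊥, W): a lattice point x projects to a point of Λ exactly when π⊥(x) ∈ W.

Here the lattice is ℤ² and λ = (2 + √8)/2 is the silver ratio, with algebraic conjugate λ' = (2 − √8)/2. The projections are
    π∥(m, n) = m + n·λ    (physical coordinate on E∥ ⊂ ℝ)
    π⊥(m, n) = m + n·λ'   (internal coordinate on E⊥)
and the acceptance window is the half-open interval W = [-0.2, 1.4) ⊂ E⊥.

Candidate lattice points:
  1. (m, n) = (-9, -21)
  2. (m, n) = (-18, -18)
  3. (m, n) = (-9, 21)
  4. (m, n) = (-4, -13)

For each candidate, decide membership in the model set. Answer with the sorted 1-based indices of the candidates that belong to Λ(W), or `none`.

Numerically λ ≈ 2.4142 and λ' = −1/λ ≈ -0.4142.
[1] lift (-9,-21): star map gives -0.3015; window check -0.2 ≤ -0.3015 < 1.4 is false → out
[2] lift (-18,-18): star map gives -10.5442; window check -0.2 ≤ -10.5442 < 1.4 is false → out
[3] lift (-9,21): star map gives -17.6985; window check -0.2 ≤ -17.6985 < 1.4 is false → out
[4] lift (-4,-13): star map gives 1.3848; window check -0.2 ≤ 1.3848 < 1.4 is true → IN Λ

4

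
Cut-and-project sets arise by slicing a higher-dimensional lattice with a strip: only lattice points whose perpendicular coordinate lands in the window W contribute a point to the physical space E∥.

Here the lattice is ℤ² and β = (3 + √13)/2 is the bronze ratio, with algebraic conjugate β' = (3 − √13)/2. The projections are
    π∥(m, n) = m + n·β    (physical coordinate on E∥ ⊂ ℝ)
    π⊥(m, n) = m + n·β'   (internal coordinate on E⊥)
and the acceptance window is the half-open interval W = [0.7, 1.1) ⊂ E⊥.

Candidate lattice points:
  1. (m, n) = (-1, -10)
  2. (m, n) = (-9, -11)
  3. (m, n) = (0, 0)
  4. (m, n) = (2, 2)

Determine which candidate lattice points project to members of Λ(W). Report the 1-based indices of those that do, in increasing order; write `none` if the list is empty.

Compute β' = (3−√13)/2 = -0.30278, so π⊥(m,n) = m -0.30278·n.
[1] lift (-1,-10): star map gives 2.02776; window check 0.7 ≤ 2.02776 < 1.1 is false → out
[2] lift (-9,-11): star map gives -5.66947; window check 0.7 ≤ -5.66947 < 1.1 is false → out
[3] lift (0,0): star map gives 0.00000; window check 0.7 ≤ 0.00000 < 1.1 is false → out
[4] lift (2,2): star map gives 1.39445; window check 0.7 ≤ 1.39445 < 1.1 is false → out

none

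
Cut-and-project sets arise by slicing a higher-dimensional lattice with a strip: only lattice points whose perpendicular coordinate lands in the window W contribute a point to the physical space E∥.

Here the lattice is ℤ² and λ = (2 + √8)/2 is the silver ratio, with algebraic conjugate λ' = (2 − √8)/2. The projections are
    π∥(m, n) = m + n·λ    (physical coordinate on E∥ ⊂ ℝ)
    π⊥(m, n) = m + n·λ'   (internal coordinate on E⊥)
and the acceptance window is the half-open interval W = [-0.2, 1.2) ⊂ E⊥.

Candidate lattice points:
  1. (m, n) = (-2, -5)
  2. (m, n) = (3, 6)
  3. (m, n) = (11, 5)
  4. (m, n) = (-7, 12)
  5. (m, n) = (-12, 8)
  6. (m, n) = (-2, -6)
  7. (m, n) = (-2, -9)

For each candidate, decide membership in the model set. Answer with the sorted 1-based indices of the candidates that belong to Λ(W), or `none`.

1, 2, 6

Numerically λ ≈ 2.414214 and λ' = −1/λ ≈ -0.414214.
[1] lift (-2,-5): star map gives 0.071068; window check -0.2 ≤ 0.071068 < 1.2 is true → IN Λ
[2] lift (3,6): star map gives 0.514719; window check -0.2 ≤ 0.514719 < 1.2 is true → IN Λ
[3] lift (11,5): star map gives 8.928932; window check -0.2 ≤ 8.928932 < 1.2 is false → out
[4] lift (-7,12): star map gives -11.970563; window check -0.2 ≤ -11.970563 < 1.2 is false → out
[5] lift (-12,8): star map gives -15.313708; window check -0.2 ≤ -15.313708 < 1.2 is false → out
[6] lift (-2,-6): star map gives 0.485281; window check -0.2 ≤ 0.485281 < 1.2 is true → IN Λ
[7] lift (-2,-9): star map gives 1.727922; window check -0.2 ≤ 1.727922 < 1.2 is false → out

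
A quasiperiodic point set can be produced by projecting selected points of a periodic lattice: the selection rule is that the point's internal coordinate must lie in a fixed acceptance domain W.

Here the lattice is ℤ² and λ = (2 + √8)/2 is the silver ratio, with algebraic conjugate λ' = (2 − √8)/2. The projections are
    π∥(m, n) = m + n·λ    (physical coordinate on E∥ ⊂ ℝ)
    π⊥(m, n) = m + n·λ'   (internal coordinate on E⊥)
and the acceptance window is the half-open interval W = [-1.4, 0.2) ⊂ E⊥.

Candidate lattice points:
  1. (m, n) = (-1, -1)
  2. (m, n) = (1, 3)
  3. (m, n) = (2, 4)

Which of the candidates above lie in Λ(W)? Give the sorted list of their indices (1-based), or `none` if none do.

λ' = (2−√8)/2 ≈ -0.41421.
[1] lift (-1,-1): star map gives -0.58579; window check -1.4 ≤ -0.58579 < 0.2 is true → IN Λ
[2] lift (1,3): star map gives -0.24264; window check -1.4 ≤ -0.24264 < 0.2 is true → IN Λ
[3] lift (2,4): star map gives 0.34315; window check -1.4 ≤ 0.34315 < 0.2 is false → out

1, 2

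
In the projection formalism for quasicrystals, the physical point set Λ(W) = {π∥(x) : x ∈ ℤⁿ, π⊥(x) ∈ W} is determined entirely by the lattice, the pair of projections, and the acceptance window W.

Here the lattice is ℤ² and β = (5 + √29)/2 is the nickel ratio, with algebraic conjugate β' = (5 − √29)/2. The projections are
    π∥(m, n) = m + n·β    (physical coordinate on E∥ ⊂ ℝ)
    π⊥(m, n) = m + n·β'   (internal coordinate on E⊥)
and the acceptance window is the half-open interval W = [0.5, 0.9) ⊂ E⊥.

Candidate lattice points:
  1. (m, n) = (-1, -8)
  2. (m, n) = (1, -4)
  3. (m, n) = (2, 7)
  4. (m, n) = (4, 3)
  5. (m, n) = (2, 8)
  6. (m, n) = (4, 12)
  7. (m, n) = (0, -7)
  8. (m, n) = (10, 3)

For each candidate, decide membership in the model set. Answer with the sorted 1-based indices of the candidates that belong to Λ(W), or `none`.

1, 3

β' = (5−√29)/2 ≈ -0.1926.
candidate 1: (m,n)=(-1,-8) → π∥ = -1-8·β ≈ -42.5407, π⊥ = -1-8·β' ≈ 0.5407 ∈ [0.5, 0.9) ⇒ IN Λ
candidate 2: (m,n)=(1,-4) → π∥ = 1-4·β ≈ -19.7703, π⊥ = 1-4·β' ≈ 1.7703 ∉ [0.5, 0.9) ⇒ out
candidate 3: (m,n)=(2,7) → π∥ = 2+7·β ≈ 38.3481, π⊥ = 2+7·β' ≈ 0.6519 ∈ [0.5, 0.9) ⇒ IN Λ
candidate 4: (m,n)=(4,3) → π∥ = 4+3·β ≈ 19.5777, π⊥ = 4+3·β' ≈ 3.4223 ∉ [0.5, 0.9) ⇒ out
candidate 5: (m,n)=(2,8) → π∥ = 2+8·β ≈ 43.5407, π⊥ = 2+8·β' ≈ 0.4593 ∉ [0.5, 0.9) ⇒ out
candidate 6: (m,n)=(4,12) → π∥ = 4+12·β ≈ 66.3110, π⊥ = 4+12·β' ≈ 1.6890 ∉ [0.5, 0.9) ⇒ out
candidate 7: (m,n)=(0,-7) → π∥ = 0-7·β ≈ -36.3481, π⊥ = 0-7·β' ≈ 1.3481 ∉ [0.5, 0.9) ⇒ out
candidate 8: (m,n)=(10,3) → π∥ = 10+3·β ≈ 25.5777, π⊥ = 10+3·β' ≈ 9.4223 ∉ [0.5, 0.9) ⇒ out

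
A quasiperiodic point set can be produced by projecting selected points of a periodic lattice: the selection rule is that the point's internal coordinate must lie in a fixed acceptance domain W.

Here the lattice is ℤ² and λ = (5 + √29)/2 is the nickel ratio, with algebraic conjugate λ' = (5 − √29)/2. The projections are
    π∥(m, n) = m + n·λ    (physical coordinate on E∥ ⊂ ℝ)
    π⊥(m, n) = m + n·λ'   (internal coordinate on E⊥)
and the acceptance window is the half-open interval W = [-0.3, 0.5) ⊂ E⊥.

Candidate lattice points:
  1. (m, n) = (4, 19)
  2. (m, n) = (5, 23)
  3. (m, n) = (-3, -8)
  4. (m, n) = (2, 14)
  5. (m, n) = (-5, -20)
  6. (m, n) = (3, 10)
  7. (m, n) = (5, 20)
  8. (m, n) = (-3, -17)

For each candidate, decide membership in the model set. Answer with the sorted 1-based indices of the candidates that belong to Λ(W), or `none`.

Numerically λ ≈ 5.192582 and λ' = −1/λ ≈ -0.192582.
candidate 1: (m,n)=(4,19) → π∥ = 4+19·λ ≈ 102.659066, π⊥ = 4+19·λ' ≈ 0.340934 ∈ [-0.3, 0.5) ⇒ IN Λ
candidate 2: (m,n)=(5,23) → π∥ = 5+23·λ ≈ 124.429395, π⊥ = 5+23·λ' ≈ 0.570605 ∉ [-0.3, 0.5) ⇒ out
candidate 3: (m,n)=(-3,-8) → π∥ = -3-8·λ ≈ -44.540659, π⊥ = -3-8·λ' ≈ -1.459341 ∉ [-0.3, 0.5) ⇒ out
candidate 4: (m,n)=(2,14) → π∥ = 2+14·λ ≈ 74.696154, π⊥ = 2+14·λ' ≈ -0.696154 ∉ [-0.3, 0.5) ⇒ out
candidate 5: (m,n)=(-5,-20) → π∥ = -5-20·λ ≈ -108.851648, π⊥ = -5-20·λ' ≈ -1.148352 ∉ [-0.3, 0.5) ⇒ out
candidate 6: (m,n)=(3,10) → π∥ = 3+10·λ ≈ 54.925824, π⊥ = 3+10·λ' ≈ 1.074176 ∉ [-0.3, 0.5) ⇒ out
candidate 7: (m,n)=(5,20) → π∥ = 5+20·λ ≈ 108.851648, π⊥ = 5+20·λ' ≈ 1.148352 ∉ [-0.3, 0.5) ⇒ out
candidate 8: (m,n)=(-3,-17) → π∥ = -3-17·λ ≈ -91.273901, π⊥ = -3-17·λ' ≈ 0.273901 ∈ [-0.3, 0.5) ⇒ IN Λ

1, 8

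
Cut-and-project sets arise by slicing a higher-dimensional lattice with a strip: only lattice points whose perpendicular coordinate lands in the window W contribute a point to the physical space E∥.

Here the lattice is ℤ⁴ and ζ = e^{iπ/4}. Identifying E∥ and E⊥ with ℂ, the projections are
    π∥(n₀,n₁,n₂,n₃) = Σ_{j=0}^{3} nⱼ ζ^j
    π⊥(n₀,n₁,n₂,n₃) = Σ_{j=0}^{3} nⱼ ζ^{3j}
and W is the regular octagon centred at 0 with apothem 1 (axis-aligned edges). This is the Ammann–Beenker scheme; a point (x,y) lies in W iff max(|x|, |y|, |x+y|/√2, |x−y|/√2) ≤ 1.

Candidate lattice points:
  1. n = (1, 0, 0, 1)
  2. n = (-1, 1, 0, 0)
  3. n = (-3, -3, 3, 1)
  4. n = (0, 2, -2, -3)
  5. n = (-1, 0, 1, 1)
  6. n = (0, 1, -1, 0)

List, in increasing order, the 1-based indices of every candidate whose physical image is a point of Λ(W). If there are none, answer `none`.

With ζ = e^{iπ/4} the internal vectors are ζ^0,ζ^3,ζ^6,ζ^9.
#1 (1, 0, 0, 1): internal (1.707107, 0.707107); octagon support 1.707107 vs apothem 1 → ∉ W
#2 (-1, 1, 0, 0): internal (-1.707107, 0.707107); octagon support 1.707107 vs apothem 1 → ∉ W
#3 (-3, -3, 3, 1): internal (-0.171573, -4.414214); octagon support 4.414214 vs apothem 1 → ∉ W
#4 (0, 2, -2, -3): internal (-3.535534, 1.292893); octagon support 3.535534 vs apothem 1 → ∉ W
#5 (-1, 0, 1, 1): internal (-0.292893, -0.292893); octagon support 0.414214 vs apothem 1 → ∈ W
#6 (0, 1, -1, 0): internal (-0.707107, 1.707107); octagon support 1.707107 vs apothem 1 → ∉ W

5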